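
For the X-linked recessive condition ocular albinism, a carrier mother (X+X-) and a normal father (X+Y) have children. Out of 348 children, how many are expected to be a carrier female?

Cross: X+X- × X+Y
Offspring: 1 X+X+, 1 X+Y, 1 X+X-, 1 X-Y
Probability of a carrier female: 1/4
Expected count = 1/4 × 348 = 87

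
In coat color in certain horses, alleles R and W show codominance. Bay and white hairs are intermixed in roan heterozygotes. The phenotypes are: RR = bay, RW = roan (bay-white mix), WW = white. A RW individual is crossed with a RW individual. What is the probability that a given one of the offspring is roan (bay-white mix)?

Punnett square for RW × RW:
Offspring genotypes: 1 RR, 2 RW, 1 WW
Phenotype counts: 1 bay, 2 roan (bay-white mix), 1 white
roan (bay-white mix): 2 out of 4
Probability: 2/4 = 1/2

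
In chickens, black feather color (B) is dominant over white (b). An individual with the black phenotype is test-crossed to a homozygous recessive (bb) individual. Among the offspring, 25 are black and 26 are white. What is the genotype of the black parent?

Test cross: ? × bb
Offspring: 25 black, 26 white — approximately 1:1.
A 1:1 ratio in a test cross indicates the unknown parent is heterozygous (Bb).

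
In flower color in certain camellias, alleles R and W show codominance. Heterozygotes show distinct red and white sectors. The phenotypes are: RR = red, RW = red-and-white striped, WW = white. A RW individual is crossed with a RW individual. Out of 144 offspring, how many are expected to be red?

Punnett square for RW × RW:
Offspring genotypes: 1 RR, 2 RW, 1 WW
Phenotype counts: 1 red, 2 red-and-white striped, 1 white
red: 1 out of 4 → fraction 1/4
Expected count = 1/4 × 144 = 36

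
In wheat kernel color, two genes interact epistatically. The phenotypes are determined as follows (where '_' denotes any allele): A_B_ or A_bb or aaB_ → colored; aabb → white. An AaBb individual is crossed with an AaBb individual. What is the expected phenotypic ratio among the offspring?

Cross: AaBb × AaBb — consider each gene separately:
A gene: Aa × Aa → 1 AA, 2 Aa, 1 aa → 3 A_ : 1 aa (out of 4)
B gene: Bb × Bb → 1 BB, 2 Bb, 1 bb → 3 B_ : 1 bb (out of 4)
Genotype classes (out of 4 × 4 = 16): A_B_ = 3×3 = 9; A_bb = 3×1 = 3; aaB_ = 1×3 = 3; aabb = 1×1 = 1
Apply the phenotype rules: A_B_ (9) + A_bb (3) + aaB_ (3) → colored; aabb (1) → white
Phenotype counts (out of 16): 15 colored, 1 white
Ratio: 15 colored : 1 white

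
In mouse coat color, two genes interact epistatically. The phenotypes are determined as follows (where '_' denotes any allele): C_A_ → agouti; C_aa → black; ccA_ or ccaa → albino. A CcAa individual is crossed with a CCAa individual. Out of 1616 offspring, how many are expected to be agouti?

Cross: CcAa × CCAa — consider each gene separately:
C gene: Cc × CC → 2 CC, 2 Cc → 4 C_ (out of 4)
A gene: Aa × Aa → 1 AA, 2 Aa, 1 aa → 3 A_ : 1 aa (out of 4)
Genotype classes (out of 4 × 4 = 16): C_A_ = 4×3 = 12; C_aa = 4×1 = 4
Apply the phenotype rules: C_A_ (12) → agouti; C_aa (4) → black
Phenotype counts (out of 16): 12 agouti, 4 black
agouti: 12 out of 16 → fraction 3/4
Expected count = 3/4 × 1616 = 1212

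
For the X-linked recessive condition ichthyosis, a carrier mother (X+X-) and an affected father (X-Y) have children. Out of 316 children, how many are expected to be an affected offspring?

Cross: X+X- × X-Y
Offspring: 1 X+X-, 1 X+Y, 1 X-X-, 1 X-Y
Probability of an affected offspring: 2/4 = 1/2
Expected count = 1/2 × 316 = 158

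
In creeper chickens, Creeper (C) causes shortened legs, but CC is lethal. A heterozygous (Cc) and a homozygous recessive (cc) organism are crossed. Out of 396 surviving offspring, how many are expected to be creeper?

Cross: Cc × cc
Punnett square offspring (before lethality): 2 Cc, 2 cc
No CC offspring are produced in this cross.
creeper: 2 out of 4 → fraction 1/2
Expected count = 1/2 × 396 = 198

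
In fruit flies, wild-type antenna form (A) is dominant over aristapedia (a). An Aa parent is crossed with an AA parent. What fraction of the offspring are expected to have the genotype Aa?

Punnett square for Aa × AA:
Offspring genotypes: 2 AA, 2 Aa
Total offspring: 4
Count with target: 2
Probability: 2/4 = 1/2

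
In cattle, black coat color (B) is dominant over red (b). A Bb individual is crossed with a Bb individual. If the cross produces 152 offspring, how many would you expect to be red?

Punnett square for Bb × Bb:
Offspring genotypes: 1 BB, 2 Bb, 1 bb
black: 3, red: 1
red: 1 out of 4 → fraction 1/4
Expected count = 1/4 × 152 = 38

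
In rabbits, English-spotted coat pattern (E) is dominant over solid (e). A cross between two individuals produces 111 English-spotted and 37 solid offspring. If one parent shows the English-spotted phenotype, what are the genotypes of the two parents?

Observed offspring: 111 English-spotted, 37 solid
The observed ratio simplifies to 3:1. Solid (ee) offspring appear, so each parent must contribute one e allele. The parent stated to show English-spotted carries E, so it is Ee. The other parent is then either Ee or ee: Ee × ee would give a 1:1 split, whereas Ee × Ee gives 3:1 — matching the data. So both parents are heterozygous (Ee × Ee).
Parent genotypes: Ee × Ee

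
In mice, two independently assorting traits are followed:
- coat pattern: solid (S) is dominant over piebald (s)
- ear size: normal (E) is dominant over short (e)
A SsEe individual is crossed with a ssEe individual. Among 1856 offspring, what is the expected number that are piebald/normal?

Dihybrid cross SsEe × ssEe — consider each gene separately:
coat pattern: Ss × ss → 2 Ss, 2 ss → 2 S_ : 2 ss (out of 4)
ear size: Ee × Ee → 1 EE, 2 Ee, 1 ee → 3 E_ : 1 ee (out of 4)
Combine (counts out of 4 × 4 = 16): solid/normal (S_E_) = 2×3 = 6; solid/short (S_ee) = 2×1 = 2; piebald/normal (ssE_) = 2×3 = 6; piebald/short (ssee) = 2×1 = 2
Phenotype counts (out of 16): 6 solid/normal, 2 solid/short, 6 piebald/normal, 2 piebald/short
piebald/normal: 6 out of 16 → fraction 3/8
Expected count = 3/8 × 1856 = 696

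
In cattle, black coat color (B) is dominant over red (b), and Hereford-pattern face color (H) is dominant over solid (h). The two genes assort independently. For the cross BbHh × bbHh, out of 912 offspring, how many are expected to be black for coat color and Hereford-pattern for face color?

Dihybrid cross BbHh × bbHh — consider each gene separately:
coat color: Bb × bb → 2 Bb, 2 bb → 2 B_ : 2 bb (out of 4)
face color: Hh × Hh → 1 HH, 2 Hh, 1 hh → 3 H_ : 1 hh (out of 4)
Looking for: black (B_) and Hereford-pattern (H_)
P(black) = 2/4, P(Hereford-pattern) = 3/4
P(both) = 2/4 × 3/4 = 6/16 = 3/8
Expected count = 3/8 × 912 = 342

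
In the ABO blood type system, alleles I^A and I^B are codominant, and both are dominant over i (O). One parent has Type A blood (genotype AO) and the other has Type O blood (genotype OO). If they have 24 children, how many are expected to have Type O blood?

Cross: AO × OO
Possible offspring genotypes: 2 AO, 2 OO
Blood type counts: 2 Type A, 2 Type O
Probability of Type O: 2/4 = 1/2
Expected count = 1/2 × 24 = 12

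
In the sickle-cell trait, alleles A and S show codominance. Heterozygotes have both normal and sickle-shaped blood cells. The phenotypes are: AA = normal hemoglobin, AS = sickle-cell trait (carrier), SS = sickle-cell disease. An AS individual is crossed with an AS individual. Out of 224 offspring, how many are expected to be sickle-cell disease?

Punnett square for AS × AS:
Offspring genotypes: 1 AA, 2 AS, 1 SS
Phenotype counts: 1 normal hemoglobin, 2 sickle-cell trait (carrier), 1 sickle-cell disease
sickle-cell disease: 1 out of 4 → fraction 1/4
Expected count = 1/4 × 224 = 56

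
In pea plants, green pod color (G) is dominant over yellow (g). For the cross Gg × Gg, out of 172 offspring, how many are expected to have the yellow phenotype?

Punnett square for Gg × Gg:
Offspring genotypes: 1 GG, 2 Gg, 1 gg
Total offspring: 4
Count with target: 1
Probability: 1/4
Expected count = 1/4 × 172 = 43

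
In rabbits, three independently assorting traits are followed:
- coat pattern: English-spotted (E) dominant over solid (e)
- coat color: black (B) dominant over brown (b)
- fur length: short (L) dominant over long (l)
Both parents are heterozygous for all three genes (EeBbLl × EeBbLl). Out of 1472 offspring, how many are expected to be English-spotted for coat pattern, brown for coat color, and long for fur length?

Trihybrid cross: EeBbLl × EeBbLl
Each trait segregates independently with a 3:1 phenotypic ratio, so each gene contributes 3/4 (dominant) or 1/4 (recessive).
Target: English-spotted (coat pattern), brown (coat color), long (fur length)
Probability = product of independent per-trait probabilities
= 3/4 × 1/4 × 1/4 = 3/64
Expected count = 3/64 × 1472 = 69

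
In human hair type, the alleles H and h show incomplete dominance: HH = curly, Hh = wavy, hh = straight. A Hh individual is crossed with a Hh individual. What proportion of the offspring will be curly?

Punnett square for Hh × Hh:
Offspring genotypes: 1 HH, 2 Hh, 1 hh
Phenotype counts: 1 curly, 2 wavy, 1 straight
curly: 1 out of 4
Probability: 1/4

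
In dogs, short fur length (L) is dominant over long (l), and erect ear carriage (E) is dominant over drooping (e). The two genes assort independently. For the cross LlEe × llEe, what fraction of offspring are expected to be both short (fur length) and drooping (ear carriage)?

Dihybrid cross LlEe × llEe — consider each gene separately:
fur length: Ll × ll → 2 Ll, 2 ll → 2 L_ : 2 ll (out of 4)
ear carriage: Ee × Ee → 1 EE, 2 Ee, 1 ee → 3 E_ : 1 ee (out of 4)
Looking for: short (L_) and drooping (ee)
P(short) = 2/4, P(drooping) = 1/4
P(both) = 2/4 × 1/4 = 2/16 = 1/8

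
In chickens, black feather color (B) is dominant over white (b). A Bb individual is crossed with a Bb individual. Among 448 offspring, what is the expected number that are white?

Punnett square for Bb × Bb:
Offspring genotypes: 1 BB, 2 Bb, 1 bb
black: 3, white: 1
white: 1 out of 4 → fraction 1/4
Expected count = 1/4 × 448 = 112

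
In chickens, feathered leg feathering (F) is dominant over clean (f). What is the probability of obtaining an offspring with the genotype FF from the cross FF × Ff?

Punnett square for FF × Ff:
Offspring genotypes: 2 FF, 2 Ff
Total offspring: 4
Count with target: 2
Probability: 2/4 = 1/2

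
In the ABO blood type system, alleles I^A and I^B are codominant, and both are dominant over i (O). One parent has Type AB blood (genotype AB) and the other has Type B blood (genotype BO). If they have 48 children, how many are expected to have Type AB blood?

Cross: AB × BO
Possible offspring genotypes: 1 AB, 1 AO, 1 BB, 1 BO
Blood type counts: 1 Type AB, 1 Type A, 2 Type B
Probability of Type AB: 1/4
Expected count = 1/4 × 48 = 12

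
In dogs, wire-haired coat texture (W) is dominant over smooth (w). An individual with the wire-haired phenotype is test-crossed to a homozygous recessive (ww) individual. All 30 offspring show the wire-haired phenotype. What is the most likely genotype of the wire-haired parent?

Test cross: ? × ww
All offspring are wire-haired.
If the unknown parent were heterozygous (Ww), about half of 30 offspring would be smooth; none are. The unknown parent is most likely homozygous dominant (WW).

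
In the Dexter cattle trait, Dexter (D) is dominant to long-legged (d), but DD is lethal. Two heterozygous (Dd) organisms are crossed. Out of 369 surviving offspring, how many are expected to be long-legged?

Cross: Dd × Dd
Punnett square offspring (before lethality): 1 DD, 2 Dd, 1 dd
The DD genotype is lethal (embryos die); surviving offspring: 2 Dd, 1 dd
long-legged: 1 out of 3 → fraction 1/3
Expected count = 1/3 × 369 = 123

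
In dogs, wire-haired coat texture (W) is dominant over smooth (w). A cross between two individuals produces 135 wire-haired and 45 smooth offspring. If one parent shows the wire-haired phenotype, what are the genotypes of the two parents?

Observed offspring: 135 wire-haired, 45 smooth
The observed ratio simplifies to 3:1. Smooth (ww) offspring appear, so each parent must contribute one w allele. The parent stated to show wire-haired carries W, so it is Ww. The other parent is then either Ww or ww: Ww × ww would give a 1:1 split, whereas Ww × Ww gives 3:1 — matching the data. So both parents are heterozygous (Ww × Ww).
Parent genotypes: Ww × Ww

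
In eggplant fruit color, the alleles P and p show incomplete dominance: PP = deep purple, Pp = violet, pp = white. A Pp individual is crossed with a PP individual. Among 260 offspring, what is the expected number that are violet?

Punnett square for Pp × PP:
Offspring genotypes: 2 PP, 2 Pp
Phenotype counts: 2 deep purple, 2 violet
violet: 2 out of 4 → fraction 1/2
Expected count = 1/2 × 260 = 130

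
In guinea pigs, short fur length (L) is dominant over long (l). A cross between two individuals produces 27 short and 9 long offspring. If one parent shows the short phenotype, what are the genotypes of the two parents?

Observed offspring: 27 short, 9 long
The observed ratio simplifies to 3:1. Long (ll) offspring appear, so each parent must contribute one l allele. The parent stated to show short carries L, so it is Ll. The other parent is then either Ll or ll: Ll × ll would give a 1:1 split, whereas Ll × Ll gives 3:1 — matching the data. So both parents are heterozygous (Ll × Ll).
Parent genotypes: Ll × Ll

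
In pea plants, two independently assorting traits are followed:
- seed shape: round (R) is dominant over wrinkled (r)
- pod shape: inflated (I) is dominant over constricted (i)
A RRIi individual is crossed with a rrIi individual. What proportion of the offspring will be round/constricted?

Dihybrid cross RRIi × rrIi — consider each gene separately:
seed shape: RR × rr → 4 Rr → 4 R_ (out of 4)
pod shape: Ii × Ii → 1 II, 2 Ii, 1 ii → 3 I_ : 1 ii (out of 4)
Combine (counts out of 4 × 4 = 16): round/inflated (R_I_) = 4×3 = 12; round/constricted (R_ii) = 4×1 = 4
Phenotype counts (out of 16): 12 round/inflated, 4 round/constricted
round/constricted: 4 out of 16
Probability: 4/16 = 1/4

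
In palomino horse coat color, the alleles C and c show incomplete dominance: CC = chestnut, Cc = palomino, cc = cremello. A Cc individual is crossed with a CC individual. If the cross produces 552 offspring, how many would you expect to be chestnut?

Punnett square for Cc × CC:
Offspring genotypes: 2 CC, 2 Cc
Phenotype counts: 2 chestnut, 2 palomino
chestnut: 2 out of 4 → fraction 1/2
Expected count = 1/2 × 552 = 276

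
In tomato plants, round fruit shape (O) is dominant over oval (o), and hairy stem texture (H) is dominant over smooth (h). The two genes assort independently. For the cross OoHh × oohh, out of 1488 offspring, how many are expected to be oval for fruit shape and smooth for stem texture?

Dihybrid cross OoHh × oohh — consider each gene separately:
fruit shape: Oo × oo → 2 Oo, 2 oo → 2 O_ : 2 oo (out of 4)
stem texture: Hh × hh → 2 Hh, 2 hh → 2 H_ : 2 hh (out of 4)
Looking for: oval (oo) and smooth (hh)
P(oval) = 2/4, P(smooth) = 2/4
P(both) = 2/4 × 2/4 = 4/16 = 1/4
Expected count = 1/4 × 1488 = 372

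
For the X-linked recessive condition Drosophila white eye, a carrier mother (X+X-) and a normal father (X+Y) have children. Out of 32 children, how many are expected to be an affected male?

Cross: X+X- × X+Y
Offspring: 1 X+X+, 1 X+Y, 1 X+X-, 1 X-Y
Probability of an affected male: 1/4
Expected count = 1/4 × 32 = 8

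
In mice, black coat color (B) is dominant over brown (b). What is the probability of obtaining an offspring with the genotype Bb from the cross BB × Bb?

Punnett square for BB × Bb:
Offspring genotypes: 2 BB, 2 Bb
Total offspring: 4
Count with target: 2
Probability: 2/4 = 1/2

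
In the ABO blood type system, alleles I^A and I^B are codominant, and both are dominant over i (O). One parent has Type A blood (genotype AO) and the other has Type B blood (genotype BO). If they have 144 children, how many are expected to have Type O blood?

Cross: AO × BO
Possible offspring genotypes: 1 AB, 1 AO, 1 BO, 1 OO
Blood type counts: 1 Type AB, 1 Type A, 1 Type B, 1 Type O
Probability of Type O: 1/4
Expected count = 1/4 × 144 = 36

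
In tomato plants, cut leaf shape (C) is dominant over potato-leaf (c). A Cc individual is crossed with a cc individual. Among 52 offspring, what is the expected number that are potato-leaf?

Punnett square for Cc × cc:
Offspring genotypes: 2 Cc, 2 cc
cut: 2, potato-leaf: 2
potato-leaf: 2 out of 4 → fraction 1/2
Expected count = 1/2 × 52 = 26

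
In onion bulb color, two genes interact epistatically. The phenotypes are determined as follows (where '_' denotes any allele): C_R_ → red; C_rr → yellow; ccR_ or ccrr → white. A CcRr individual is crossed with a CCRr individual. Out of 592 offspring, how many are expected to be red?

Cross: CcRr × CCRr — consider each gene separately:
C gene: Cc × CC → 2 CC, 2 Cc → 4 C_ (out of 4)
R gene: Rr × Rr → 1 RR, 2 Rr, 1 rr → 3 R_ : 1 rr (out of 4)
Genotype classes (out of 4 × 4 = 16): C_R_ = 4×3 = 12; C_rr = 4×1 = 4
Apply the phenotype rules: C_R_ (12) → red; C_rr (4) → yellow
Phenotype counts (out of 16): 12 red, 4 yellow
red: 12 out of 16 → fraction 3/4
Expected count = 3/4 × 592 = 444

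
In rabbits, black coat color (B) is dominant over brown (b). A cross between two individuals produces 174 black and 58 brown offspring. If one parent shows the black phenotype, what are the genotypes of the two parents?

Observed offspring: 174 black, 58 brown
The observed ratio simplifies to 3:1. Brown (bb) offspring appear, so each parent must contribute one b allele. The parent stated to show black carries B, so it is Bb. The other parent is then either Bb or bb: Bb × bb would give a 1:1 split, whereas Bb × Bb gives 3:1 — matching the data. So both parents are heterozygous (Bb × Bb).
Parent genotypes: Bb × Bb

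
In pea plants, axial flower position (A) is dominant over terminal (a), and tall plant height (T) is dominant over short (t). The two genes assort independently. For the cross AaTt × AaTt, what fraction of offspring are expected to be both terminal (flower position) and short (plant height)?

Dihybrid cross AaTt × AaTt — consider each gene separately:
flower position: Aa × Aa → 1 AA, 2 Aa, 1 aa → 3 A_ : 1 aa (out of 4)
plant height: Tt × Tt → 1 TT, 2 Tt, 1 tt → 3 T_ : 1 tt (out of 4)
Looking for: terminal (aa) and short (tt)
P(terminal) = 1/4, P(short) = 1/4
P(both) = 1/4 × 1/4 = 1/16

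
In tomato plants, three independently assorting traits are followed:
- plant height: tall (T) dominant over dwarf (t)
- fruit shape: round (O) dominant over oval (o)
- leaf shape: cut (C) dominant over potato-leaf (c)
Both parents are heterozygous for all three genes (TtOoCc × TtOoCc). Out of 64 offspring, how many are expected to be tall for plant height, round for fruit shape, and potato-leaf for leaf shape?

Trihybrid cross: TtOoCc × TtOoCc
Each trait segregates independently with a 3:1 phenotypic ratio, so each gene contributes 3/4 (dominant) or 1/4 (recessive).
Target: tall (plant height), round (fruit shape), potato-leaf (leaf shape)
Probability = product of independent per-trait probabilities
= 3/4 × 3/4 × 1/4 = 9/64
Expected count = 9/64 × 64 = 9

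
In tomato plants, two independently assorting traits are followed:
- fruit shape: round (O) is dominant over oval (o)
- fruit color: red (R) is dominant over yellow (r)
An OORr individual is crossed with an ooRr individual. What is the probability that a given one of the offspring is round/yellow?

Dihybrid cross OORr × ooRr — consider each gene separately:
fruit shape: OO × oo → 4 Oo → 4 O_ (out of 4)
fruit color: Rr × Rr → 1 RR, 2 Rr, 1 rr → 3 R_ : 1 rr (out of 4)
Combine (counts out of 4 × 4 = 16): round/red (O_R_) = 4×3 = 12; round/yellow (O_rr) = 4×1 = 4
Phenotype counts (out of 16): 12 round/red, 4 round/yellow
round/yellow: 4 out of 16
Probability: 4/16 = 1/4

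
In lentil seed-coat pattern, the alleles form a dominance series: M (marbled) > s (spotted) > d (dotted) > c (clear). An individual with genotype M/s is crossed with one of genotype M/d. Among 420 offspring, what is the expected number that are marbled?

Cross: M/s × M/d
Allele dominance: M > s > d > c
Offspring genotypes: 1 M/M, 1 M/d, 1 M/s, 1 s/d
Phenotype counts: 3 marbled, 1 spotted
marbled: 3 out of 4 → fraction 3/4
Expected count = 3/4 × 420 = 315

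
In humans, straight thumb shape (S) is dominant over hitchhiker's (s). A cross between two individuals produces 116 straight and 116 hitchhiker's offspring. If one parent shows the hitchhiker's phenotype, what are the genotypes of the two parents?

Observed offspring: 116 straight, 116 hitchhiker's
The observed ratio simplifies to 1:1. One parent shows hitchhiker's, so its genotype must be ss. A 1:1 offspring split requires the other parent to be heterozygous (Ss).
Parent genotypes: ss × Ss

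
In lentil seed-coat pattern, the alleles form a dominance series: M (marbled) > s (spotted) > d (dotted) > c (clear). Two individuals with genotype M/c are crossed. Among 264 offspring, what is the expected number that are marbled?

Cross: M/c × M/c
Allele dominance: M > s > d > c
Offspring genotypes: 1 M/M, 2 M/c, 1 c/c
Phenotype counts: 3 marbled, 1 clear
marbled: 3 out of 4 → fraction 3/4
Expected count = 3/4 × 264 = 198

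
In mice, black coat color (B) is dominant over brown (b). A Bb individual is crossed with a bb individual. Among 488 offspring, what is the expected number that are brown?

Punnett square for Bb × bb:
Offspring genotypes: 2 Bb, 2 bb
black: 2, brown: 2
brown: 2 out of 4 → fraction 1/2
Expected count = 1/2 × 488 = 244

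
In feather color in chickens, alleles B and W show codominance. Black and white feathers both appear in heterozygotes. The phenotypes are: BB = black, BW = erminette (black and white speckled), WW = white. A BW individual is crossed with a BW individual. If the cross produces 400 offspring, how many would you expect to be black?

Punnett square for BW × BW:
Offspring genotypes: 1 BB, 2 BW, 1 WW
Phenotype counts: 1 black, 2 erminette (black and white speckled), 1 white
black: 1 out of 4 → fraction 1/4
Expected count = 1/4 × 400 = 100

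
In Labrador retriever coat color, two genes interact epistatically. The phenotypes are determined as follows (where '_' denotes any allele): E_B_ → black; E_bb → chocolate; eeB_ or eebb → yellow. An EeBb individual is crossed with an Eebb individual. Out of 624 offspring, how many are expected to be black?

Cross: EeBb × Eebb — consider each gene separately:
E gene: Ee × Ee → 1 EE, 2 Ee, 1 ee → 3 E_ : 1 ee (out of 4)
B gene: Bb × bb → 2 Bb, 2 bb → 2 B_ : 2 bb (out of 4)
Genotype classes (out of 4 × 4 = 16): E_B_ = 3×2 = 6; E_bb = 3×2 = 6; eeB_ = 1×2 = 2; eebb = 1×2 = 2
Apply the phenotype rules: E_B_ (6) → black; E_bb (6) → chocolate; eeB_ (2) + eebb (2) → yellow
Phenotype counts (out of 16): 6 black, 6 chocolate, 4 yellow
black: 6 out of 16 → fraction 3/8
Expected count = 3/8 × 624 = 234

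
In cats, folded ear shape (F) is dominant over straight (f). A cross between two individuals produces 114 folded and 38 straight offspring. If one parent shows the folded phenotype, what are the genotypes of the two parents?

Observed offspring: 114 folded, 38 straight
The observed ratio simplifies to 3:1. Straight (ff) offspring appear, so each parent must contribute one f allele. The parent stated to show folded carries F, so it is Ff. The other parent is then either Ff or ff: Ff × ff would give a 1:1 split, whereas Ff × Ff gives 3:1 — matching the data. So both parents are heterozygous (Ff × Ff).
Parent genotypes: Ff × Ff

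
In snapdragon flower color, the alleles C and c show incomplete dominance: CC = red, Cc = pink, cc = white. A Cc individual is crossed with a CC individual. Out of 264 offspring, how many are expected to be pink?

Punnett square for Cc × CC:
Offspring genotypes: 2 CC, 2 Cc
Phenotype counts: 2 red, 2 pink
pink: 2 out of 4 → fraction 1/2
Expected count = 1/2 × 264 = 132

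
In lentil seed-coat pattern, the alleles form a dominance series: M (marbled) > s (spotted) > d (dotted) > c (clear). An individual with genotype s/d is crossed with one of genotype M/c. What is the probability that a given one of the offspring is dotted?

Cross: s/d × M/c
Allele dominance: M > s > d > c
Offspring genotypes: 1 M/s, 1 s/c, 1 M/d, 1 d/c
Phenotype counts: 2 marbled, 1 spotted, 1 dotted
dotted: 1 out of 4
Probability: 1/4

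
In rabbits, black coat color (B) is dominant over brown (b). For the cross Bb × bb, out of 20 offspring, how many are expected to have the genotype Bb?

Punnett square for Bb × bb:
Offspring genotypes: 2 Bb, 2 bb
Total offspring: 4
Count with target: 2
Probability: 2/4 = 1/2
Expected count = 1/2 × 20 = 10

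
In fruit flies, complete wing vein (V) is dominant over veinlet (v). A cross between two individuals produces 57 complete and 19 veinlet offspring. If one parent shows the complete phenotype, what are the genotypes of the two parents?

Observed offspring: 57 complete, 19 veinlet
The observed ratio simplifies to 3:1. Veinlet (vv) offspring appear, so each parent must contribute one v allele. The parent stated to show complete carries V, so it is Vv. The other parent is then either Vv or vv: Vv × vv would give a 1:1 split, whereas Vv × Vv gives 3:1 — matching the data. So both parents are heterozygous (Vv × Vv).
Parent genotypes: Vv × Vv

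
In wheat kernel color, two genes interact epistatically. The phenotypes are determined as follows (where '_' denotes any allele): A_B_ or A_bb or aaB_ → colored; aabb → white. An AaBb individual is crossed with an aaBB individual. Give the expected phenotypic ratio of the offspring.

Cross: AaBb × aaBB — consider each gene separately:
A gene: Aa × aa → 2 Aa, 2 aa → 2 A_ : 2 aa (out of 4)
B gene: Bb × BB → 2 BB, 2 Bb → 4 B_ (out of 4)
Genotype classes (out of 4 × 4 = 16): A_B_ = 2×4 = 8; aaB_ = 2×4 = 8
Apply the phenotype rules: A_B_ (8) + aaB_ (8) → colored
Phenotype counts (out of 16): 16 colored
Ratio: all colored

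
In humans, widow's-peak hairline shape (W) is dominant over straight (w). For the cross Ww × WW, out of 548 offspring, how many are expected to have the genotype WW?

Punnett square for Ww × WW:
Offspring genotypes: 2 WW, 2 Ww
Total offspring: 4
Count with target: 2
Probability: 2/4 = 1/2
Expected count = 1/2 × 548 = 274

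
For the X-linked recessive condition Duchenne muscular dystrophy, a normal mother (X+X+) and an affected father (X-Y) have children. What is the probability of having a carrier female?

Cross: X+X+ × X-Y
Offspring: 2 X+X-, 2 X+Y
Probability of a carrier female: 2/4 = 1/2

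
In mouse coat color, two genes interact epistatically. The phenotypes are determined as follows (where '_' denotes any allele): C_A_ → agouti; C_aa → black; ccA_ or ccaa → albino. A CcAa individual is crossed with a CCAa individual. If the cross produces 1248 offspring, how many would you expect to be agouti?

Cross: CcAa × CCAa — consider each gene separately:
C gene: Cc × CC → 2 CC, 2 Cc → 4 C_ (out of 4)
A gene: Aa × Aa → 1 AA, 2 Aa, 1 aa → 3 A_ : 1 aa (out of 4)
Genotype classes (out of 4 × 4 = 16): C_A_ = 4×3 = 12; C_aa = 4×1 = 4
Apply the phenotype rules: C_A_ (12) → agouti; C_aa (4) → black
Phenotype counts (out of 16): 12 agouti, 4 black
agouti: 12 out of 16 → fraction 3/4
Expected count = 3/4 × 1248 = 936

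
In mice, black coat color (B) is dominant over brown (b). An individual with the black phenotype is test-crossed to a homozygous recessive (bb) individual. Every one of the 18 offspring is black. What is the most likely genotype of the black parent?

Test cross: ? × bb
All offspring are black.
If the unknown parent were heterozygous (Bb), about half of 18 offspring would be brown; none are. The unknown parent is most likely homozygous dominant (BB).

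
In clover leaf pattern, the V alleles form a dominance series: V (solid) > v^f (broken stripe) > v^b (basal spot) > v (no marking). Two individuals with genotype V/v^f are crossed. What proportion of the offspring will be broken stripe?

Cross: V/v^f × V/v^f
Allele dominance: V > v^f > v^b > v
Offspring genotypes: 1 V/V, 2 V/v^f, 1 v^f/v^f
Phenotype counts: 3 solid, 1 broken stripe
broken stripe: 1 out of 4
Probability: 1/4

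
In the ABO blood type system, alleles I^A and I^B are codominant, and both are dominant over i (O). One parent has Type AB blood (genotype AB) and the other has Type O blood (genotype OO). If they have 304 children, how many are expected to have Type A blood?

Cross: AB × OO
Possible offspring genotypes: 2 AO, 2 BO
Blood type counts: 2 Type A, 2 Type B
Probability of Type A: 2/4 = 1/2
Expected count = 1/2 × 304 = 152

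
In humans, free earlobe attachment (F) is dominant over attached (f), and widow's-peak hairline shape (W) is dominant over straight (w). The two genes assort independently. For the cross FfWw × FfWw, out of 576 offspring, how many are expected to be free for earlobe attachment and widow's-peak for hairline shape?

Dihybrid cross FfWw × FfWw — consider each gene separately:
earlobe attachment: Ff × Ff → 1 FF, 2 Ff, 1 ff → 3 F_ : 1 ff (out of 4)
hairline shape: Ww × Ww → 1 WW, 2 Ww, 1 ww → 3 W_ : 1 ww (out of 4)
Looking for: free (F_) and widow's-peak (W_)
P(free) = 3/4, P(widow's-peak) = 3/4
P(both) = 3/4 × 3/4 = 9/16
Expected count = 9/16 × 576 = 324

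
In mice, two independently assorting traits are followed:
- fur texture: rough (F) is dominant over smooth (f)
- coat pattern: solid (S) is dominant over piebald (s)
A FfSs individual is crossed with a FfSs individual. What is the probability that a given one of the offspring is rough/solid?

Dihybrid cross FfSs × FfSs — consider each gene separately:
fur texture: Ff × Ff → 1 FF, 2 Ff, 1 ff → 3 F_ : 1 ff (out of 4)
coat pattern: Ss × Ss → 1 SS, 2 Ss, 1 ss → 3 S_ : 1 ss (out of 4)
Combine (counts out of 4 × 4 = 16): rough/solid (F_S_) = 3×3 = 9; rough/piebald (F_ss) = 3×1 = 3; smooth/solid (ffS_) = 1×3 = 3; smooth/piebald (ffss) = 1×1 = 1
Phenotype counts (out of 16): 9 rough/solid, 3 rough/piebald, 3 smooth/solid, 1 smooth/piebald
rough/solid: 9 out of 16
Probability: 9/16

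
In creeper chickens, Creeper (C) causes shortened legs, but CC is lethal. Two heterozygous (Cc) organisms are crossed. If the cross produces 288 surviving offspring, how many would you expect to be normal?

Cross: Cc × Cc
Punnett square offspring (before lethality): 1 CC, 2 Cc, 1 cc
The CC genotype is lethal (embryos die); surviving offspring: 2 Cc, 1 cc
normal: 1 out of 3 → fraction 1/3
Expected count = 1/3 × 288 = 96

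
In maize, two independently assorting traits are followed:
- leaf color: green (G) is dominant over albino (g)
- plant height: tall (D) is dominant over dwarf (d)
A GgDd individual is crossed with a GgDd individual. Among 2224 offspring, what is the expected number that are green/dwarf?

Dihybrid cross GgDd × GgDd — consider each gene separately:
leaf color: Gg × Gg → 1 GG, 2 Gg, 1 gg → 3 G_ : 1 gg (out of 4)
plant height: Dd × Dd → 1 DD, 2 Dd, 1 dd → 3 D_ : 1 dd (out of 4)
Combine (counts out of 4 × 4 = 16): green/tall (G_D_) = 3×3 = 9; green/dwarf (G_dd) = 3×1 = 3; albino/tall (ggD_) = 1×3 = 3; albino/dwarf (ggdd) = 1×1 = 1
Phenotype counts (out of 16): 9 green/tall, 3 green/dwarf, 3 albino/tall, 1 albino/dwarf
green/dwarf: 3 out of 16 → fraction 3/16
Expected count = 3/16 × 2224 = 417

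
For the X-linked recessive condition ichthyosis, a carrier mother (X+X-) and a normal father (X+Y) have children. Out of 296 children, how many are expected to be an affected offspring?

Cross: X+X- × X+Y
Offspring: 1 X+X+, 1 X+Y, 1 X+X-, 1 X-Y
Probability of an affected offspring: 1/4
Expected count = 1/4 × 296 = 74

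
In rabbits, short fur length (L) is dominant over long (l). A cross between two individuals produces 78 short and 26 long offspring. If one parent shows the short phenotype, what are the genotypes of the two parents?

Observed offspring: 78 short, 26 long
The observed ratio simplifies to 3:1. Long (ll) offspring appear, so each parent must contribute one l allele. The parent stated to show short carries L, so it is Ll. The other parent is then either Ll or ll: Ll × ll would give a 1:1 split, whereas Ll × Ll gives 3:1 — matching the data. So both parents are heterozygous (Ll × Ll).
Parent genotypes: Ll × Ll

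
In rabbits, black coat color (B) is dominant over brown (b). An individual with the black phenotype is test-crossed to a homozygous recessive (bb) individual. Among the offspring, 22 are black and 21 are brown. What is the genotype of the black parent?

Test cross: ? × bb
Offspring: 22 black, 21 brown — approximately 1:1.
A 1:1 ratio in a test cross indicates the unknown parent is heterozygous (Bb).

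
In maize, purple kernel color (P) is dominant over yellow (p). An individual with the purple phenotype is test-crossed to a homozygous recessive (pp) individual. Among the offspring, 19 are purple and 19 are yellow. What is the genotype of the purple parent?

Test cross: ? × pp
Offspring: 19 purple, 19 yellow — approximately 1:1.
A 1:1 ratio in a test cross indicates the unknown parent is heterozygous (Pp).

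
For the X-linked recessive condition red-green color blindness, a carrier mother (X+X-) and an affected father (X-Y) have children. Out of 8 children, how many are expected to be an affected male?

Cross: X+X- × X-Y
Offspring: 1 X+X-, 1 X+Y, 1 X-X-, 1 X-Y
Probability of an affected male: 1/4
Expected count = 1/4 × 8 = 2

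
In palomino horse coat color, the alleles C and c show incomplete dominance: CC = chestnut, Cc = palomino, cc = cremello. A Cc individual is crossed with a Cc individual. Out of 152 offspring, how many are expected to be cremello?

Punnett square for Cc × Cc:
Offspring genotypes: 1 CC, 2 Cc, 1 cc
Phenotype counts: 1 chestnut, 2 palomino, 1 cremello
cremello: 1 out of 4 → fraction 1/4
Expected count = 1/4 × 152 = 38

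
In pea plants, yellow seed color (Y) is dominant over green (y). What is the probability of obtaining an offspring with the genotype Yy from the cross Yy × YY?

Punnett square for Yy × YY:
Offspring genotypes: 2 YY, 2 Yy
Total offspring: 4
Count with target: 2
Probability: 2/4 = 1/2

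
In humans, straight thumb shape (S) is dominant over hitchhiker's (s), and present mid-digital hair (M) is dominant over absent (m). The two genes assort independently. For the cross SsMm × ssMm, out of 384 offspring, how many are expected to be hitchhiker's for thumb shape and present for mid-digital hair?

Dihybrid cross SsMm × ssMm — consider each gene separately:
thumb shape: Ss × ss → 2 Ss, 2 ss → 2 S_ : 2 ss (out of 4)
mid-digital hair: Mm × Mm → 1 MM, 2 Mm, 1 mm → 3 M_ : 1 mm (out of 4)
Looking for: hitchhiker's (ss) and present (M_)
P(hitchhiker's) = 2/4, P(present) = 3/4
P(both) = 2/4 × 3/4 = 6/16 = 3/8
Expected count = 3/8 × 384 = 144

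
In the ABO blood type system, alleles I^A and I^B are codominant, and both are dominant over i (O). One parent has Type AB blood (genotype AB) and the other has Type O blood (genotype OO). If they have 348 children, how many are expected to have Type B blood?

Cross: AB × OO
Possible offspring genotypes: 2 AO, 2 BO
Blood type counts: 2 Type A, 2 Type B
Probability of Type B: 2/4 = 1/2
Expected count = 1/2 × 348 = 174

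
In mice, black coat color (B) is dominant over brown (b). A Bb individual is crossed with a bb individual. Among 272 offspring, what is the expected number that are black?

Punnett square for Bb × bb:
Offspring genotypes: 2 Bb, 2 bb
black: 2, brown: 2
black: 2 out of 4 → fraction 1/2
Expected count = 1/2 × 272 = 136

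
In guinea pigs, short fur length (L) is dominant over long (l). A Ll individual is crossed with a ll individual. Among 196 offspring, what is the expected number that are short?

Punnett square for Ll × ll:
Offspring genotypes: 2 Ll, 2 ll
short: 2, long: 2
short: 2 out of 4 → fraction 1/2
Expected count = 1/2 × 196 = 98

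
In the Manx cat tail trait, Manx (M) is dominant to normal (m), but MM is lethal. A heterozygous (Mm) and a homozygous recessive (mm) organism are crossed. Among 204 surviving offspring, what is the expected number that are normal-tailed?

Cross: Mm × mm
Punnett square offspring (before lethality): 2 Mm, 2 mm
No MM offspring are produced in this cross.
normal-tailed: 2 out of 4 → fraction 1/2
Expected count = 1/2 × 204 = 102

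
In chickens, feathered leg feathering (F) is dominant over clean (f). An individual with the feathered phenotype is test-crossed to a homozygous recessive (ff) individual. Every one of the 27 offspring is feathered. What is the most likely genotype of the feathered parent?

Test cross: ? × ff
All offspring are feathered.
If the unknown parent were heterozygous (Ff), about half of 27 offspring would be clean; none are. The unknown parent is most likely homozygous dominant (FF).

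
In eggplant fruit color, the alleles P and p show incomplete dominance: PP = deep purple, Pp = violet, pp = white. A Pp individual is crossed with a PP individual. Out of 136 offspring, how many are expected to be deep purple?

Punnett square for Pp × PP:
Offspring genotypes: 2 PP, 2 Pp
Phenotype counts: 2 deep purple, 2 violet
deep purple: 2 out of 4 → fraction 1/2
Expected count = 1/2 × 136 = 68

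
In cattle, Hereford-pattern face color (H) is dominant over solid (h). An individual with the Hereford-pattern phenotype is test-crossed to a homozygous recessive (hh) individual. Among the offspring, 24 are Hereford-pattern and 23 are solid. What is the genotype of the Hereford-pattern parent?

Test cross: ? × hh
Offspring: 24 Hereford-pattern, 23 solid — approximately 1:1.
A 1:1 ratio in a test cross indicates the unknown parent is heterozygous (Hh).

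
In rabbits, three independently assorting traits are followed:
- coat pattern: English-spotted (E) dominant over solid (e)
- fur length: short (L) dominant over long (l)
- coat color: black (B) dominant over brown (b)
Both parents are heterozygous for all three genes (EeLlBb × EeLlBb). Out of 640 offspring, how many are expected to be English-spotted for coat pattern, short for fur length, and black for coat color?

Trihybrid cross: EeLlBb × EeLlBb
Each trait segregates independently with a 3:1 phenotypic ratio, so each gene contributes 3/4 (dominant) or 1/4 (recessive).
Target: English-spotted (coat pattern), short (fur length), black (coat color)
Probability = product of independent per-trait probabilities
= 3/4 × 3/4 × 3/4 = 27/64
Expected count = 27/64 × 640 = 270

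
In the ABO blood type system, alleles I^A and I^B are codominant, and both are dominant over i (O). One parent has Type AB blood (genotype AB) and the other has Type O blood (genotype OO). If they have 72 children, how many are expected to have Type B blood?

Cross: AB × OO
Possible offspring genotypes: 2 AO, 2 BO
Blood type counts: 2 Type A, 2 Type B
Probability of Type B: 2/4 = 1/2
Expected count = 1/2 × 72 = 36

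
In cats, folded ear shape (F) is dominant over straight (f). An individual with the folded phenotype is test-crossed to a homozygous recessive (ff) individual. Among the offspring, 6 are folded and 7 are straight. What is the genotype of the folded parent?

Test cross: ? × ff
Offspring: 6 folded, 7 straight — approximately 1:1.
A 1:1 ratio in a test cross indicates the unknown parent is heterozygous (Ff).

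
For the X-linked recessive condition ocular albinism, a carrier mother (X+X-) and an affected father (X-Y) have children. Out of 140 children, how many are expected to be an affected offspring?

Cross: X+X- × X-Y
Offspring: 1 X+X-, 1 X+Y, 1 X-X-, 1 X-Y
Probability of an affected offspring: 2/4 = 1/2
Expected count = 1/2 × 140 = 70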